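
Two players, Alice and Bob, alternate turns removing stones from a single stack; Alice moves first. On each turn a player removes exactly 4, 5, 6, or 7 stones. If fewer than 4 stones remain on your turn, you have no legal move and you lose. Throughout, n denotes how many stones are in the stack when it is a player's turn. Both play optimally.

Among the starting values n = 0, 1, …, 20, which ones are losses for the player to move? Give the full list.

Compute win/loss labels from the base case upward. A position with no move is L. Any other position is W if it can reach an L in one move, else L.
n=0: no move → L
n=1: no move → L
n=2: no move → L
n=3: no move → L
n=4: can move to 0, which is L ⇒ W
n=5: can move to 1, which is L ⇒ W
n=6: can move to 2, which is L ⇒ W
n=7: can move to 3, which is L ⇒ W
n=8: can move to 3, which is L ⇒ W
n=9: can move to 3, which is L ⇒ W
n=10: can move to 3, which is L ⇒ W
n=11: moves to 7(W), 6(W), 5(W), 4(W); every one is W ⇒ L
n=12: moves to 8(W), 7(W), 6(W), 5(W); every one is W ⇒ L
n=13: moves to 9(W), 8(W), 7(W), 6(W); every one is W ⇒ L
n=14: moves to 10(W), 9(W), 8(W), 7(W); every one is W ⇒ L
n=15: can move to 11, which is L ⇒ W
n=16: can move to 12, which is L ⇒ W
n=17: can move to 13, which is L ⇒ W
n=18: can move to 14, which is L ⇒ W
n=19: can move to 14, which is L ⇒ W
n=20: can move to 14, which is L ⇒ W
The losing starting values of n are exactly the entries labelled L in this table (8 of them).

0, 1, 2, 3, 11, 12, 13, 14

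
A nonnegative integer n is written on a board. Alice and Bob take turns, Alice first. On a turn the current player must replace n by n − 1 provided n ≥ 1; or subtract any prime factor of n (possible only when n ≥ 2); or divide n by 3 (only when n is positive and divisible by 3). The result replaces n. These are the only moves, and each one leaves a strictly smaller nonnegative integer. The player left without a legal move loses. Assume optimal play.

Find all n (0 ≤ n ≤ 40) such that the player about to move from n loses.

0, 4, 8, 14, 18, 22, 25, 27, 32, 35, 38

Classify positions by backward induction: terminal positions (no move available) are L. From any other position, the mover wins iff some move reaches an L.
n=0: no move → L
n=1: reaches L-position 0 → W
n=2: reaches L-position 0 → W
n=3: reaches L-position 0 → W
n=4: only reaches 2(W), 3(W), all W → L
n=5: reaches L-position 0 → W
n=6: reaches L-position 4 → W
n=7: reaches L-position 0 → W
n=8: only reaches 6(W), 7(W), all W → L
n=9: reaches L-position 8 → W
n=10: reaches L-position 8 → W
n=11: reaches L-position 0 → W
n=12: reaches L-position 4 → W
n=13: reaches L-position 0 → W
n=14: only reaches 7(W), 12(W), 13(W), all W → L
n=15: reaches L-position 14 → W
n=16: reaches L-position 14 → W
n=17: reaches L-position 0 → W
n=18: only reaches 6(W), 15(W), 16(W), 17(W), all W → L
n=19: reaches L-position 0 → W
n=20: reaches L-position 18 → W
n=21: reaches L-position 14 → W
n=22: only reaches 11(W), 20(W), 21(W), all W → L
n=23: reaches L-position 0 → W
n=24: reaches L-position 8 → W
n=25: only reaches 20(W), 24(W), all W → L
n=26: reaches L-position 25 → W
n=27: only reaches 9(W), 24(W), 26(W), all W → L
n=28: reaches L-position 27 → W
n=29: reaches L-position 0 → W
n=30: reaches L-position 25 → W
n=31: reaches L-position 0 → W
n=32: only reaches 30(W), 31(W), all W → L
n=33: reaches L-position 22 → W
n=34: reaches L-position 32 → W
n=35: only reaches 28(W), 30(W), 34(W), all W → L
n=36: reaches L-position 35 → W
n=37: reaches L-position 0 → W
n=38: only reaches 19(W), 36(W), 37(W), all W → L
n=39: reaches L-position 38 → W
n=40: reaches L-position 35 → W
Reading off the rows marked L gives the requested list; there are 11 such values of n.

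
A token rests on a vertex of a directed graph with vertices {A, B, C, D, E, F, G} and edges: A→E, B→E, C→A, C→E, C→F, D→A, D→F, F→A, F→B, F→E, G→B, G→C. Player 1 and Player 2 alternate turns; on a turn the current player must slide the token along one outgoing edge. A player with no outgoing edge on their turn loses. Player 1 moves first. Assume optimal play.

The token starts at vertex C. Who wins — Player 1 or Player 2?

Label each position W (a win for the player to move) or L (a loss). A position with no legal move is L; any other position is W exactly when some move reaches an L, and L when every move reaches a W.
Every edge goes from a vertex to one that appears earlier in the order E, B, A, F, D, C, G, so processing vertices in that order labels each vertex after all of its successors.
E: no outgoing edge → L
B: reaches L-position E → W
A: reaches L-position E → W
F: reaches L-position E → W
D: only reaches F(W), A(W), all W → L
C: reaches L-position E → W
G: only reaches C(W), B(W), all W → L
The starting position C is W: Player 1 should move to E, handing over an L position.

Player 1 wins.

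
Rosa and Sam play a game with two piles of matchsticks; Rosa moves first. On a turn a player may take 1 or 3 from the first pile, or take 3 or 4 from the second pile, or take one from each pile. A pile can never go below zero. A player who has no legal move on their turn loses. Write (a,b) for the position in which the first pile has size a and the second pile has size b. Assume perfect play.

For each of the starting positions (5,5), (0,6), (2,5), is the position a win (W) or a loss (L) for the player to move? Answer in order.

Build the W/L table. Terminal = L. A non-terminal position is W if it has a move to some L; otherwise it is L.
No move ever increases a pile, so every position that can arise here has a ≤ 5 and b ≤ 6; it is enough to label the cells with 0 ≤ a ≤ 5 and 0 ≤ b ≤ 6.
Every move lowers a or b (never raises either), so fill the grid row by row in increasing a, and left to right within a row: each cell's successors are then already labelled.
      b=0  b=1  b=2  b=3  b=4  b=5  b=6
a=0:    L    L    L    W    W    W    W
a=1:    W    W    W    W    L    L    L
a=2:    L    L    L    W    W    W    W
a=3:    W    W    W    W    L    L    L
a=4:    L    L    L    W    W    W    W
a=5:    W    W    W    W    L    L    L
Cells with no legal move (terminal, hence L): (0,0), (0,1), (0,2).
The remaining L cells, each justified by listing all of its moves:
(1,4): L (options (0,4)(W), (1,1)(W), (1,0)(W), (0,3)(W) are all W)
(1,5): L (options (0,5)(W), (1,2)(W), (1,1)(W), (0,4)(W) are all W)
(1,6): L (options (0,6)(W), (1,3)(W), (1,2)(W), (0,5)(W) are all W)
(2,0): L (sole option (1,0)(W) is W)
(2,1): L (options (1,1)(W), (1,0)(W) are all W)
(2,2): L (options (1,2)(W), (1,1)(W) are all W)
(3,4): L (options (2,4)(W), (0,4)(W), (3,1)(W), (3,0)(W), (2,3)(W) are all W)
(3,5): L (options (2,5)(W), (0,5)(W), (3,2)(W), (3,1)(W), (2,4)(W) are all W)
(3,6): L (options (2,6)(W), (0,6)(W), (3,3)(W), (3,2)(W), (2,5)(W) are all W)
(4,0): L (options (3,0)(W), (1,0)(W) are all W)
(4,1): L (options (3,1)(W), (1,1)(W), (3,0)(W) are all W)
(4,2): L (options (3,2)(W), (1,2)(W), (3,1)(W) are all W)
(5,4): L (options (4,4)(W), (2,4)(W), (5,1)(W), (5,0)(W), (4,3)(W) are all W)
(5,5): L (options (4,5)(W), (2,5)(W), (5,2)(W), (5,1)(W), (4,4)(W) are all W)
(5,6): L (options (4,6)(W), (2,6)(W), (5,3)(W), (5,2)(W), (4,5)(W) are all W)
Every other cell has at least one move into one of the L cells above, so it is W.
(5,5): one of the L cells justified above, so L
(0,6): the move to (0,2) reaches an L cell, so W
(2,5): the move to (1,5) reaches an L cell, so W

(5,5): L, (0,6): W, (2,5): W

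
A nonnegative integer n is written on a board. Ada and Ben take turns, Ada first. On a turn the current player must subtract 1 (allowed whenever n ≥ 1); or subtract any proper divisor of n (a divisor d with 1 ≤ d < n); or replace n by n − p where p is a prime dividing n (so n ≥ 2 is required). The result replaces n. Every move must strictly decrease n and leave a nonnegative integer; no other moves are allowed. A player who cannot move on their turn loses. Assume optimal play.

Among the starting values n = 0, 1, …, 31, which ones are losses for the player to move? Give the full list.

Compute win/loss labels from the base case upward. A position with no move is L. Any other position is W if it can reach an L in one move, else L.
n=0: no move → L
n=1: reaches L-position 0 → W
n=2: reaches L-position 0 → W
n=3: reaches L-position 0 → W
n=4: only reaches 2(W), 3(W), all W → L
n=5: reaches L-position 0 → W
n=6: reaches L-position 4 → W
n=7: reaches L-position 0 → W
n=8: reaches L-position 4 → W
n=9: only reaches 6(W), 8(W), all W → L
n=10: reaches L-position 9 → W
n=11: reaches L-position 0 → W
n=12: reaches L-position 9 → W
n=13: reaches L-position 0 → W
n=14: only reaches 7(W), 12(W), 13(W), all W → L
n=15: reaches L-position 14 → W
n=16: reaches L-position 14 → W
n=17: reaches L-position 0 → W
n=18: reaches L-position 9 → W
n=19: reaches L-position 0 → W
n=20: only reaches 10(W), 15(W), 16(W), 18(W), 19(W), all W → L
n=21: reaches L-position 14 → W
n=22: reaches L-position 20 → W
n=23: reaches L-position 0 → W
n=24: reaches L-position 20 → W
n=25: reaches L-position 20 → W
n=26: only reaches 13(W), 24(W), 25(W), all W → L
n=27: reaches L-position 26 → W
n=28: reaches L-position 14 → W
n=29: reaches L-position 0 → W
n=30: reaches L-position 20 → W
n=31: reaches L-position 0 → W
Reading off the rows marked L gives the requested list; there are 6 such values of n.

0, 4, 9, 14, 20, 26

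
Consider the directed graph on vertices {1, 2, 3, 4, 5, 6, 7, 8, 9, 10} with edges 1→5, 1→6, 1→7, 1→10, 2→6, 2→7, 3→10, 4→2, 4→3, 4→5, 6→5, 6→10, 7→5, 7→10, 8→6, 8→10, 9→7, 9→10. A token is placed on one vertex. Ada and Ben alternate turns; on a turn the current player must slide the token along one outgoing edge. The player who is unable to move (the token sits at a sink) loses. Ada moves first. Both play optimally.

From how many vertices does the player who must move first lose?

3

Positions with no move are L. A position that does have a move is losing for the player to move precisely when every available move leads to a winning position for the opponent. Fill in the labels:
Every edge goes from a vertex to one that appears earlier in the order 5, 10, 6, 7, 1, 9, 8, 3, 2, 4, so processing vertices in that order labels each vertex after all of its successors.
5: no outgoing edge → L
10: no outgoing edge → L
6: W (go to 10, an L position)
7: W (go to 10, an L position)
1: W (go to 10, an L position)
9: W (go to 10, an L position)
8: W (go to 10, an L position)
3: W (go to 10, an L position)
2: L (options 7(W), 6(W) are all W)
4: W (go to 2, an L position)
The L vertices are 2, 5, 10; that is 3 in all.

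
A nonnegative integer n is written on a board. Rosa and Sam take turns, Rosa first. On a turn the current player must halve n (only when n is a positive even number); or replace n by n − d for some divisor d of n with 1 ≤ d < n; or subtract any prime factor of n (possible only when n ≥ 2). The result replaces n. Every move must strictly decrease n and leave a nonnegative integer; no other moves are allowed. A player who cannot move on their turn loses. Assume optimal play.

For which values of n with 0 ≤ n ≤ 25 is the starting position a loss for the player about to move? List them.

Build the W/L table. Terminal = L. A non-terminal position is W if it has a move to some L; otherwise it is L.
n=0: no move → L
n=1: no move → L
n=2: reaches L-position 0 → W
n=3: reaches L-position 0 → W
n=4: only reaches 2(W), 3(W), all W → L
n=5: reaches L-position 0 → W
n=6: reaches L-position 4 → W
n=7: reaches L-position 0 → W
n=8: reaches L-position 4 → W
n=9: only reaches 6(W), 8(W), all W → L
n=10: reaches L-position 9 → W
n=11: reaches L-position 0 → W
n=12: reaches L-position 9 → W
n=13: reaches L-position 0 → W
n=14: only reaches 7(W), 12(W), 13(W), all W → L
n=15: reaches L-position 14 → W
n=16: reaches L-position 14 → W
n=17: reaches L-position 0 → W
n=18: reaches L-position 9 → W
n=19: reaches L-position 0 → W
n=20: only reaches 10(W), 15(W), 16(W), 18(W), 19(W), all W → L
n=21: reaches L-position 14 → W
n=22: reaches L-position 20 → W
n=23: reaches L-position 0 → W
n=24: reaches L-position 20 → W
n=25: reaches L-position 20 → W
The losing starting values of n are exactly the entries labelled L in this table (6 of them).

0, 1, 4, 9, 14, 20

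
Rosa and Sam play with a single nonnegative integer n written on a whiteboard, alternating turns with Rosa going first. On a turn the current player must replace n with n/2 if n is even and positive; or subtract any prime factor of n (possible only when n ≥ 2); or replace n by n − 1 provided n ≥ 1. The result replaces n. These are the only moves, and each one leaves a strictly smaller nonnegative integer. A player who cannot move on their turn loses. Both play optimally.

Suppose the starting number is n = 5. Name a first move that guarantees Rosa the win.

Label each position W (a win for the player to move) or L (a loss). A position with no legal move is L; any other position is W exactly when some move reaches an L, and L when every move reaches a W.
n=0: no move → L
n=1: reaches L-position 0 → W
n=2: reaches L-position 0 → W
n=3: reaches L-position 0 → W
n=4: only reaches 2(W), 3(W), all W → L
n=5: reaches L-position 0 → W
From 5, the L positions reachable in one move are: 0, 4. Any move reaching one of these is winning.

Move to 0.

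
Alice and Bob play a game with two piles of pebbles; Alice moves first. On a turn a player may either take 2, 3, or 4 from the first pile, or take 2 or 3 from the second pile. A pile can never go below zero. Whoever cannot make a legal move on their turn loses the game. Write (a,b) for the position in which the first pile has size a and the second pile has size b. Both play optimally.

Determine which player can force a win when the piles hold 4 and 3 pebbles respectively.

Alice wins.

Compute win/loss labels from the base case upward. A position with no move is L. Any other position is W if it can reach an L in one move, else L.
No move ever increases a pile, so every position that can arise here has a ≤ 4 and b ≤ 3; it is enough to label the cells with 0 ≤ a ≤ 4 and 0 ≤ b ≤ 3.
Every move lowers a or b (never raises either), so fill the grid row by row in increasing a, and left to right within a row: each cell's successors are then already labelled.
      b=0  b=1  b=2  b=3
a=0:    L    L    W    W
a=1:    L    L    W    W
a=2:    W    W    L    L
a=3:    W    W    L    L
a=4:    W    W    W    W
Cells with no legal move (terminal, hence L): (0,0), (0,1), (1,0), (1,1).
The remaining L cells, each justified by listing all of its moves:
(2,2): L (options (0,2)(W), (2,0)(W) are all W)
(2,3): L (options (0,3)(W), (2,1)(W), (2,0)(W) are all W)
(3,2): L (options (1,2)(W), (0,2)(W), (3,0)(W) are all W)
(3,3): L (options (1,3)(W), (0,3)(W), (3,1)(W), (3,0)(W) are all W)
Every other cell has at least one move into one of the L cells above, so it is W.
From (4,3) Alice can move to (2,3), reaching an L position.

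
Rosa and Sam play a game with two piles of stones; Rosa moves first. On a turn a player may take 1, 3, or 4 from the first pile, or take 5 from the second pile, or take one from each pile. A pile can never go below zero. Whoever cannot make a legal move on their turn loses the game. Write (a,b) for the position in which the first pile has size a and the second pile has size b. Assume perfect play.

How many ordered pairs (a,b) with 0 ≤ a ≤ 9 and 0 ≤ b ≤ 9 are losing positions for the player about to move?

Work bottom-up. With no move the player to move loses. Otherwise the position is W if at least one move leads to an L position for the opponent, and L if every move leads to a W.
Every move lowers a or b (never raises either), so fill the grid row by row in increasing a, and left to right within a row: each cell's successors are then already labelled.
      b=0  b=1  b=2  b=3  b=4  b=5  b=6  b=7  b=8  b=9
a=0:    L    L    L    L    L    W    W    W    W    W
a=1:    W    W    W    W    W    W    L    L    L    L
a=2:    L    L    L    L    L    W    W    W    W    W
a=3:    W    W    W    W    W    W    L    L    L    L
a=4:    W    W    W    W    W    L    W    W    W    W
a=5:    W    W    W    W    W    W    W    W    W    W
a=6:    W    W    W    W    W    L    W    W    W    W
a=7:    L    L    L    L    L    W    W    W    W    W
a=8:    W    W    W    W    W    W    L    L    L    L
a=9:    L    L    L    L    L    W    W    W    W    W
Cells with no legal move (terminal, hence L): (0,0), (0,1), (0,2), (0,3), (0,4).
The remaining L cells, each justified by listing all of its moves:
(1,6): only reaches (0,6)(W), (1,1)(W), (0,5)(W), all W → L
(1,7): only reaches (0,7)(W), (1,2)(W), (0,6)(W), all W → L
(1,8): only reaches (0,8)(W), (1,3)(W), (0,7)(W), all W → L
(1,9): only reaches (0,9)(W), (1,4)(W), (0,8)(W), all W → L
(2,0): only reaches (1,0)(W), which is W → L
(2,1): only reaches (1,1)(W), (1,0)(W), all W → L
(2,2): only reaches (1,2)(W), (1,1)(W), all W → L
(2,3): only reaches (1,3)(W), (1,2)(W), all W → L
(2,4): only reaches (1,4)(W), (1,3)(W), all W → L
(3,6): only reaches (2,6)(W), (0,6)(W), (3,1)(W), (2,5)(W), all W → L
(3,7): only reaches (2,7)(W), (0,7)(W), (3,2)(W), (2,6)(W), all W → L
(3,8): only reaches (2,8)(W), (0,8)(W), (3,3)(W), (2,7)(W), all W → L
(3,9): only reaches (2,9)(W), (0,9)(W), (3,4)(W), (2,8)(W), all W → L
(4,5): only reaches (3,5)(W), (1,5)(W), (0,5)(W), (4,0)(W), (3,4)(W), all W → L
(6,5): only reaches (5,5)(W), (3,5)(W), (2,5)(W), (6,0)(W), (5,4)(W), all W → L
(7,0): only reaches (6,0)(W), (4,0)(W), (3,0)(W), all W → L
(7,1): only reaches (6,1)(W), (4,1)(W), (3,1)(W), (6,0)(W), all W → L
(7,2): only reaches (6,2)(W), (4,2)(W), (3,2)(W), (6,1)(W), all W → L
(7,3): only reaches (6,3)(W), (4,3)(W), (3,3)(W), (6,2)(W), all W → L
(7,4): only reaches (6,4)(W), (4,4)(W), (3,4)(W), (6,3)(W), all W → L
(8,6): only reaches (7,6)(W), (5,6)(W), (4,6)(W), (8,1)(W), (7,5)(W), all W → L
(8,7): only reaches (7,7)(W), (5,7)(W), (4,7)(W), (8,2)(W), (7,6)(W), all W → L
(8,8): only reaches (7,8)(W), (5,8)(W), (4,8)(W), (8,3)(W), (7,7)(W), all W → L
(8,9): only reaches (7,9)(W), (5,9)(W), (4,9)(W), (8,4)(W), (7,8)(W), all W → L
(9,0): only reaches (8,0)(W), (6,0)(W), (5,0)(W), all W → L
(9,1): only reaches (8,1)(W), (6,1)(W), (5,1)(W), (8,0)(W), all W → L
(9,2): only reaches (8,2)(W), (6,2)(W), (5,2)(W), (8,1)(W), all W → L
(9,3): only reaches (8,3)(W), (6,3)(W), (5,3)(W), (8,2)(W), all W → L
(9,4): only reaches (8,4)(W), (6,4)(W), (5,4)(W), (8,3)(W), all W → L
Every other cell has at least one move into one of the L cells above, so it is W.
L cells per row: a=0: 5, a=1: 4, a=2: 5, a=3: 4, a=4: 1, a=5: 0, a=6: 1, a=7: 5, a=8: 4, a=9: 5; total 34.

34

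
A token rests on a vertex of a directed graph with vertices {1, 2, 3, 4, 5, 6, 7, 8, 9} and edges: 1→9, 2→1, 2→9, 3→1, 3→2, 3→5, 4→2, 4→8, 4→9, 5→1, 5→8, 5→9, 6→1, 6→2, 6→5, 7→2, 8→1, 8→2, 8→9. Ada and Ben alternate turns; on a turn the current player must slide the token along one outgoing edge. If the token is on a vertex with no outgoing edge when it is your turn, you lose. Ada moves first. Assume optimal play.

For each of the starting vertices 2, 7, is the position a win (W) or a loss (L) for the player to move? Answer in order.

Classify positions by backward induction: terminal positions (no move available) are L. From any other position, the mover wins iff some move reaches an L.
Every edge goes from a vertex to one that appears earlier in the order 9, 1, 2, 8, 4, 5, 6, 3, 7, so processing vertices in that order labels each vertex after all of its successors.
9: no outgoing edge → L
1: →9(L), so W
2: →9(L), so W
8: →9(L), so W
4: →9(L), so W
5: →9(L), so W
6: →5(W), 2(W), 1(W) — all W, so L
3: →5(W), 2(W), 1(W) — all W, so L
7: →2(W) only, which is W, so L

2: W, 7: L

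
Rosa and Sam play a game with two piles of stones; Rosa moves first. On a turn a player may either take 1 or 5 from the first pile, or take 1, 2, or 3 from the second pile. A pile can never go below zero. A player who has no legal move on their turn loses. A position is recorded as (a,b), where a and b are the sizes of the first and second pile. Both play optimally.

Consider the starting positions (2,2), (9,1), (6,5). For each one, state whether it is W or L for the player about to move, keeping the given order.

Positions with no move are L. A position that does have a move is losing for the player to move precisely when every available move leads to a winning position for the opponent. Fill in the labels:
No move ever increases a pile, so every position that can arise here has a ≤ 9 and b ≤ 5; it is enough to label the cells with 0 ≤ a ≤ 9 and 0 ≤ b ≤ 5.
Every move lowers a or b (never raises either), so fill the grid row by row in increasing a, and left to right within a row: each cell's successors are then already labelled.
      b=0  b=1  b=2  b=3  b=4  b=5
a=0:    L    W    W    W    L    W
a=1:    W    L    W    W    W    L
a=2:    L    W    W    W    L    W
a=3:    W    L    W    W    W    L
a=4:    L    W    W    W    L    W
a=5:    W    L    W    W    W    L
a=6:    L    W    W    W    L    W
a=7:    W    L    W    W    W    L
a=8:    L    W    W    W    L    W
a=9:    W    L    W    W    W    L
Cells with no legal move (terminal, hence L): (0,0).
The remaining L cells, each justified by listing all of its moves:
(0,4): L (options (0,3)(W), (0,2)(W), (0,1)(W) are all W)
(1,1): L (options (0,1)(W), (1,0)(W) are all W)
(1,5): L (options (0,5)(W), (1,4)(W), (1,3)(W), (1,2)(W) are all W)
(2,0): L (sole option (1,0)(W) is W)
(2,4): L (options (1,4)(W), (2,3)(W), (2,2)(W), (2,1)(W) are all W)
(3,1): L (options (2,1)(W), (3,0)(W) are all W)
(3,5): L (options (2,5)(W), (3,4)(W), (3,3)(W), (3,2)(W) are all W)
(4,0): L (sole option (3,0)(W) is W)
(4,4): L (options (3,4)(W), (4,3)(W), (4,2)(W), (4,1)(W) are all W)
(5,1): L (options (4,1)(W), (0,1)(W), (5,0)(W) are all W)
(5,5): L (options (4,5)(W), (0,5)(W), (5,4)(W), (5,3)(W), (5,2)(W) are all W)
(6,0): L (options (5,0)(W), (1,0)(W) are all W)
(6,4): L (options (5,4)(W), (1,4)(W), (6,3)(W), (6,2)(W), (6,1)(W) are all W)
(7,1): L (options (6,1)(W), (2,1)(W), (7,0)(W) are all W)
(7,5): L (options (6,5)(W), (2,5)(W), (7,4)(W), (7,3)(W), (7,2)(W) are all W)
(8,0): L (options (7,0)(W), (3,0)(W) are all W)
(8,4): L (options (7,4)(W), (3,4)(W), (8,3)(W), (8,2)(W), (8,1)(W) are all W)
(9,1): L (options (8,1)(W), (4,1)(W), (9,0)(W) are all W)
(9,5): L (options (8,5)(W), (4,5)(W), (9,4)(W), (9,3)(W), (9,2)(W) are all W)
Every other cell has at least one move into one of the L cells above, so it is W.
(2,2): the move to (2,0) reaches an L cell, so W
(9,1): one of the L cells justified above, so L
(6,5): the move to (5,5) reaches an L cell, so W

(2,2): W, (9,1): L, (6,5): W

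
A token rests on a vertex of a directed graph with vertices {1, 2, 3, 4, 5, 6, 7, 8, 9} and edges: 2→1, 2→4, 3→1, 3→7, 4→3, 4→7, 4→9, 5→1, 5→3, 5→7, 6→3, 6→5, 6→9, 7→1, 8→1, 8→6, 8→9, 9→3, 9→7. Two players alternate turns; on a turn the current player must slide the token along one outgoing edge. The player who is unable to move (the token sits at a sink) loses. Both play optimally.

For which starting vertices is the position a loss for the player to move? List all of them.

Use the standard recursion: the mover loses at a terminal position; elsewhere, the mover wins exactly when some move hands the opponent an L position.
Every edge goes from a vertex to one that appears earlier in the order 1, 7, 3, 9, 5, 4, 2, 6, 8, so processing vertices in that order labels each vertex after all of its successors.
1: no outgoing edge → L
7: →1(L), so W
3: →1(L), so W
9: →3(W), 7(W) — all W, so L
5: →1(L), so W
4: →9(L), so W
2: →1(L), so W
6: →9(L), so W
8: →9(L), so W
Reading off the rows marked L gives the requested list; there are 2 such vertices.

1, 9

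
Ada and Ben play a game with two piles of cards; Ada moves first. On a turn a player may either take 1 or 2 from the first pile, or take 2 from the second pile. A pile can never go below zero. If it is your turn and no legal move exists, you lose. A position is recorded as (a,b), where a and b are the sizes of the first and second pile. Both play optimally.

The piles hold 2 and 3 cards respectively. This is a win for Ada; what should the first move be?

Move to (1,3).

Positions with no move are L. A position that does have a move is losing for the player to move precisely when every available move leads to a winning position for the opponent. Fill in the labels:
No move ever increases a pile, so every position that can arise here has a ≤ 2 and b ≤ 3; it is enough to label the cells with 0 ≤ a ≤ 2 and 0 ≤ b ≤ 3.
Every move lowers a or b (never raises either), so fill the grid row by row in increasing a, and left to right within a row: each cell's successors are then already labelled.
      b=0  b=1  b=2  b=3
a=0:    L    L    W    W
a=1:    W    W    L    L
a=2:    W    W    W    W
Cells with no legal move (terminal, hence L): (0,0), (0,1).
The remaining L cells, each justified by listing all of its moves:
(1,2): moves to (0,2)(W), (1,0)(W); every one is W ⇒ L
(1,3): moves to (0,3)(W), (1,1)(W); every one is W ⇒ L
Every other cell has at least one move into one of the L cells above, so it is W.
From (2,3), the L positions reachable in one move are: (1,3).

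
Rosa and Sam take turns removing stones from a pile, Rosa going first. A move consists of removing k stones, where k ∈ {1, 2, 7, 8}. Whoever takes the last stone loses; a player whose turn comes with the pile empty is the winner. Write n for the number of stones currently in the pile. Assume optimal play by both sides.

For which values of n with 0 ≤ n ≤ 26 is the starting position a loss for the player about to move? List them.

Classify positions by backward induction: terminal positions (no move available) are W. From any other position, the mover wins iff some move reaches an L.
n=0: no move; the opponent has just taken the last stone and therefore loses → W
n=1: →0(W) only, which is W, so L
n=2: →1(L), so W
n=3: →1(L), so W
n=4: →3(W), 2(W) — all W, so L
n=5: →4(L), so W
n=6: →4(L), so W
n=7: →6(W), 5(W), 0(W) — all W, so L
n=8: →7(L), so W
n=9: →7(L), so W
n=10: →9(W), 8(W), 3(W), 2(W) — all W, so L
n=11: →10(L), so W
n=12: →10(L), so W
n=13: →12(W), 11(W), 6(W), 5(W) — all W, so L
n=14: →13(L), so W
n=15: →13(L), so W
n=16: →15(W), 14(W), 9(W), 8(W) — all W, so L
n=17: →16(L), so W
n=18: →16(L), so W
n=19: →18(W), 17(W), 12(W), 11(W) — all W, so L
n=20: →19(L), so W
n=21: →19(L), so W
n=22: →21(W), 20(W), 15(W), 14(W) — all W, so L
n=23: →22(L), so W
n=24: →22(L), so W
n=25: →24(W), 23(W), 18(W), 17(W) — all W, so L
n=26: →25(L), so W
The losing starting values of n are exactly the entries labelled L in this table (9 of them).

1, 4, 7, 10, 13, 16, 19, 22, 25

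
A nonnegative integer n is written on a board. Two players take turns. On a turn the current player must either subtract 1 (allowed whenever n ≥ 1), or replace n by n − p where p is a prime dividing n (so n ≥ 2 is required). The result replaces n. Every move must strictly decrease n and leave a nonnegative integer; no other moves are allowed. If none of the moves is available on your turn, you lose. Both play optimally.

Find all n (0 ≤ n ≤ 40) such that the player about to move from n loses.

Use the standard recursion: the mover loses at a terminal position; elsewhere, the mover wins exactly when some move hands the opponent an L position.
n=0: no move → L
n=1: can move to 0, which is L ⇒ W
n=2: can move to 0, which is L ⇒ W
n=3: can move to 0, which is L ⇒ W
n=4: moves to 2(W), 3(W); every one is W ⇒ L
n=5: can move to 0, which is L ⇒ W
n=6: can move to 4, which is L ⇒ W
n=7: can move to 0, which is L ⇒ W
n=8: moves to 6(W), 7(W); every one is W ⇒ L
n=9: can move to 8, which is L ⇒ W
n=10: can move to 8, which is L ⇒ W
n=11: can move to 0, which is L ⇒ W
n=12: moves to 9(W), 10(W), 11(W); every one is W ⇒ L
n=13: can move to 0, which is L ⇒ W
n=14: can move to 12, which is L ⇒ W
n=15: can move to 12, which is L ⇒ W
n=16: moves to 14(W), 15(W); every one is W ⇒ L
n=17: can move to 0, which is L ⇒ W
n=18: can move to 16, which is L ⇒ W
n=19: can move to 0, which is L ⇒ W
n=20: moves to 15(W), 18(W), 19(W); every one is W ⇒ L
n=21: can move to 20, which is L ⇒ W
n=22: can move to 20, which is L ⇒ W
n=23: can move to 0, which is L ⇒ W
n=24: moves to 21(W), 22(W), 23(W); every one is W ⇒ L
n=25: can move to 20, which is L ⇒ W
n=26: can move to 24, which is L ⇒ W
n=27: can move to 24, which is L ⇒ W
n=28: moves to 21(W), 26(W), 27(W); every one is W ⇒ L
n=29: can move to 0, which is L ⇒ W
n=30: can move to 28, which is L ⇒ W
n=31: can move to 0, which is L ⇒ W
n=32: moves to 30(W), 31(W); every one is W ⇒ L
n=33: can move to 32, which is L ⇒ W
n=34: can move to 32, which is L ⇒ W
n=35: can move to 28, which is L ⇒ W
n=36: moves to 33(W), 34(W), 35(W); every one is W ⇒ L
n=37: can move to 0, which is L ⇒ W
n=38: can move to 36, which is L ⇒ W
n=39: can move to 36, which is L ⇒ W
n=40: moves to 35(W), 38(W), 39(W); every one is W ⇒ L
Reading off the rows marked L gives the requested list; there are 11 such values of n.

0, 4, 8, 12, 16, 20, 24, 28, 32, 36, 40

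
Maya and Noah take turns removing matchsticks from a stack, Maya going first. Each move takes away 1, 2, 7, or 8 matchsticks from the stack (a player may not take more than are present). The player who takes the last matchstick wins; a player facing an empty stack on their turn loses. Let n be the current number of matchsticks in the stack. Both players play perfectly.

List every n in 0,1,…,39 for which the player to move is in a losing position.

Classify positions by backward induction: terminal positions (no move available) are L. From any other position, the mover wins iff some move reaches an L.
n=0: no move → L
n=1: W (go to 0, an L position)
n=2: W (go to 0, an L position)
n=3: L (options 2(W), 1(W) are all W)
n=4: W (go to 3, an L position)
n=5: W (go to 3, an L position)
n=6: L (options 5(W), 4(W) are all W)
n=7: W (go to 6, an L position)
n=8: W (go to 6, an L position)
n=9: L (options 8(W), 7(W), 2(W), 1(W) are all W)
n=10: W (go to 9, an L position)
n=11: W (go to 9, an L position)
n=12: L (options 11(W), 10(W), 5(W), 4(W) are all W)
n=13: W (go to 12, an L position)
n=14: W (go to 12, an L position)
n=15: L (options 14(W), 13(W), 8(W), 7(W) are all W)
n=16: W (go to 15, an L position)
n=17: W (go to 15, an L position)
n=18: L (options 17(W), 16(W), 11(W), 10(W) are all W)
n=19: W (go to 18, an L position)
n=20: W (go to 18, an L position)
n=21: L (options 20(W), 19(W), 14(W), 13(W) are all W)
n=22: W (go to 21, an L position)
n=23: W (go to 21, an L position)
n=24: L (options 23(W), 22(W), 17(W), 16(W) are all W)
n=25: W (go to 24, an L position)
n=26: W (go to 24, an L position)
n=27: L (options 26(W), 25(W), 20(W), 19(W) are all W)
n=28: W (go to 27, an L position)
n=29: W (go to 27, an L position)
n=30: L (options 29(W), 28(W), 23(W), 22(W) are all W)
n=31: W (go to 30, an L position)
n=32: W (go to 30, an L position)
n=33: L (options 32(W), 31(W), 26(W), 25(W) are all W)
n=34: W (go to 33, an L position)
n=35: W (go to 33, an L position)
n=36: L (options 35(W), 34(W), 29(W), 28(W) are all W)
n=37: W (go to 36, an L position)
n=38: W (go to 36, an L position)
n=39: L (options 38(W), 37(W), 32(W), 31(W) are all W)
Reading off the rows marked L gives the requested list; there are 14 such values of n.

0, 3, 6, 9, 12, 15, 18, 21, 24, 27, 30, 33, 36, 39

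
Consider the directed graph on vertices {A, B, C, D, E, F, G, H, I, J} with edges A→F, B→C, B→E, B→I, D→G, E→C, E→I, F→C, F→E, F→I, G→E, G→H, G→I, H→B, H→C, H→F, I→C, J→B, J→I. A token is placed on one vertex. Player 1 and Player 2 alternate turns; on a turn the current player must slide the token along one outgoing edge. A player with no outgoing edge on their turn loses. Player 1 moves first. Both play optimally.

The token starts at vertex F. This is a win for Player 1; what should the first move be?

Move to C.

Positions with no move are L. A position that does have a move is losing for the player to move precisely when every available move leads to a winning position for the opponent. Fill in the labels:
Every edge goes from a vertex to one that appears earlier in the order C, I, E, F, B, J, A, H, G, D, so processing vertices in that order labels each vertex after all of its successors.
C: no outgoing edge → L
I: can move to C, which is L ⇒ W
E: can move to C, which is L ⇒ W
F: can move to C, which is L ⇒ W
B: can move to C, which is L ⇒ W
J: moves to B(W), I(W); every one is W ⇒ L
A: the only move is to F(W), a W ⇒ L
H: can move to C, which is L ⇒ W
G: moves to H(W), E(W), I(W); every one is W ⇒ L
D: can move to G, which is L ⇒ W
From F, the L positions reachable in one move are: C.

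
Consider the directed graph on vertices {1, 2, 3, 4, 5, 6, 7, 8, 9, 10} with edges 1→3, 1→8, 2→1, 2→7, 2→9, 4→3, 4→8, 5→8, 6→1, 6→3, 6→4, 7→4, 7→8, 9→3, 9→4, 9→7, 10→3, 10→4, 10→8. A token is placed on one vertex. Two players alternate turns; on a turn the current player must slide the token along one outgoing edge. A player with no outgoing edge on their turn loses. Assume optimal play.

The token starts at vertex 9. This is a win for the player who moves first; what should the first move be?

Label each position W (a win for the player to move) or L (a loss). A position with no legal move is L; any other position is W exactly when some move reaches an L, and L when every move reaches a W.
Every edge goes from a vertex to one that appears earlier in the order 8, 3, 4, 5, 7, 9, 1, 2, 6, 10, so processing vertices in that order labels each vertex after all of its successors.
8: no outgoing edge → L
3: no outgoing edge → L
4: W (go to 3, an L position)
5: W (go to 8, an L position)
7: W (go to 8, an L position)
9: W (go to 3, an L position)
1: W (go to 3, an L position)
2: L (options 1(W), 9(W), 7(W) are all W)
6: W (go to 3, an L position)
10: W (go to 3, an L position)
From 9, the L positions reachable in one move are: 3.

Move to 3.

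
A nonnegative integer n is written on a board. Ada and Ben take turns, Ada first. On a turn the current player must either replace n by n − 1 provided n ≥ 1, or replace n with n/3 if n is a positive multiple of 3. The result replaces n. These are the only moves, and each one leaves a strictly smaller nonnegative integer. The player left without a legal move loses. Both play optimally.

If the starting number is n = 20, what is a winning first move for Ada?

Move to 19.

Work bottom-up. With no move the player to move loses. Otherwise the position is W if at least one move leads to an L position for the opponent, and L if every move leads to a W.
n=0: no move → L
n=1: W (go to 0, an L position)
n=2: L (sole option 1(W) is W)
n=3: W (go to 2, an L position)
n=4: L (sole option 3(W) is W)
n=5: W (go to 4, an L position)
n=6: W (go to 2, an L position)
n=7: L (sole option 6(W) is W)
n=8: W (go to 7, an L position)
n=9: L (options 3(W), 8(W) are all W)
n=10: W (go to 9, an L position)
n=11: L (sole option 10(W) is W)
n=12: W (go to 4, an L position)
n=13: L (sole option 12(W) is W)
n=14: W (go to 13, an L position)
n=15: L (options 5(W), 14(W) are all W)
n=16: W (go to 15, an L position)
n=17: L (sole option 16(W) is W)
n=18: W (go to 17, an L position)
n=19: L (sole option 18(W) is W)
n=20: W (go to 19, an L position)
From 20, the L positions reachable in one move are: 19.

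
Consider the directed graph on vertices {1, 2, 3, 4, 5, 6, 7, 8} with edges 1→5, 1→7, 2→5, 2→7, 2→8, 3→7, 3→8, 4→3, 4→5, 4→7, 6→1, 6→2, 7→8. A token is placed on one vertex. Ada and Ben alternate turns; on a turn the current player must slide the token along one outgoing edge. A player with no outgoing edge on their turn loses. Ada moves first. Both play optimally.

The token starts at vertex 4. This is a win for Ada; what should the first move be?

Move to 5.

Positions with no move are L. A position that does have a move is losing for the player to move precisely when every available move leads to a winning position for the opponent. Fill in the labels:
Every edge goes from a vertex to one that appears earlier in the order 5, 8, 7, 1, 3, 2, 6, 4, so processing vertices in that order labels each vertex after all of its successors.
5: no outgoing edge → L
8: no outgoing edge → L
7: →8(L), so W
1: →5(L), so W
3: →8(L), so W
2: →8(L), so W
6: →2(W), 1(W) — all W, so L
4: →5(L), so W
From 4, the L positions reachable in one move are: 5.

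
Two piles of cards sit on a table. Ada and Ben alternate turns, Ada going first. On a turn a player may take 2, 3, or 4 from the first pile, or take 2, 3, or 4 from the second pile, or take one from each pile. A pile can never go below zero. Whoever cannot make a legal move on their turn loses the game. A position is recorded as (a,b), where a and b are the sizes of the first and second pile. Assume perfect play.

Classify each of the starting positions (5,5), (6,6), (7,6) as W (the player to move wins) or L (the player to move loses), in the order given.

Work bottom-up. With no move the player to move loses. Otherwise the position is W if at least one move leads to an L position for the opponent, and L if every move leads to a W.
No move ever increases a pile, so every position that can arise here has a ≤ 7 and b ≤ 6; it is enough to label the cells with 0 ≤ a ≤ 7 and 0 ≤ b ≤ 6.
Every move lowers a or b (never raises either), so fill the grid row by row in increasing a, and left to right within a row: each cell's successors are then already labelled.
      b=0  b=1  b=2  b=3  b=4  b=5  b=6
a=0:    L    L    W    W    W    W    L
a=1:    L    W    W    W    W    L    L
a=2:    W    W    L    L    W    W    W
a=3:    W    W    L    W    W    W    W
a=4:    W    W    W    W    L    W    W
a=5:    W    L    W    W    W    W    W
a=6:    L    L    W    W    W    W    L
a=7:    L    W    W    W    W    L    L
Cells with no legal move (terminal, hence L): (0,0), (0,1), (1,0).
The remaining L cells, each justified by listing all of its moves:
(0,6): moves to (0,4)(W), (0,3)(W), (0,2)(W); every one is W ⇒ L
(1,5): moves to (1,3)(W), (1,2)(W), (1,1)(W), (0,4)(W); every one is W ⇒ L
(1,6): moves to (1,4)(W), (1,3)(W), (1,2)(W), (0,5)(W); every one is W ⇒ L
(2,2): moves to (0,2)(W), (2,0)(W), (1,1)(W); every one is W ⇒ L
(2,3): moves to (0,3)(W), (2,1)(W), (2,0)(W), (1,2)(W); every one is W ⇒ L
(3,2): moves to (1,2)(W), (0,2)(W), (3,0)(W), (2,1)(W); every one is W ⇒ L
(4,4): moves to (2,4)(W), (1,4)(W), (0,4)(W), (4,2)(W), (4,1)(W), (4,0)(W), (3,3)(W); every one is W ⇒ L
(5,1): moves to (3,1)(W), (2,1)(W), (1,1)(W), (4,0)(W); every one is W ⇒ L
(6,0): moves to (4,0)(W), (3,0)(W), (2,0)(W); every one is W ⇒ L
(6,1): moves to (4,1)(W), (3,1)(W), (2,1)(W), (5,0)(W); every one is W ⇒ L
(6,6): moves to (4,6)(W), (3,6)(W), (2,6)(W), (6,4)(W), (6,3)(W), (6,2)(W), (5,5)(W); every one is W ⇒ L
(7,0): moves to (5,0)(W), (4,0)(W), (3,0)(W); every one is W ⇒ L
(7,5): moves to (5,5)(W), (4,5)(W), (3,5)(W), (7,3)(W), (7,2)(W), (7,1)(W), (6,4)(W); every one is W ⇒ L
(7,6): moves to (5,6)(W), (4,6)(W), (3,6)(W), (7,4)(W), (7,3)(W), (7,2)(W), (6,5)(W); every one is W ⇒ L
Every other cell has at least one move into one of the L cells above, so it is W.
(5,5): the move to (1,5) reaches an L cell, so W
(6,6): one of the L cells justified above, so L
(7,6): one of the L cells justified above, so L

(5,5): W, (6,6): L, (7,6): L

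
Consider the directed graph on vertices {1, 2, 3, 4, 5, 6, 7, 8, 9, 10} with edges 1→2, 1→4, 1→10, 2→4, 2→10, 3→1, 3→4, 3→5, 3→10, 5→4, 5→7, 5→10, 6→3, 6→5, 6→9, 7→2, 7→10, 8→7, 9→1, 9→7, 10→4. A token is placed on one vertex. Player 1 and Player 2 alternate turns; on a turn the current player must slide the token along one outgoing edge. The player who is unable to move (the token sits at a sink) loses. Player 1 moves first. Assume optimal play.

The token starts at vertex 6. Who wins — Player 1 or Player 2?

Player 2 wins.

Classify positions by backward induction: terminal positions (no move available) are L. From any other position, the mover wins iff some move reaches an L.
Every edge goes from a vertex to one that appears earlier in the order 4, 10, 2, 7, 1, 9, 8, 5, 3, 6, so processing vertices in that order labels each vertex after all of its successors.
4: no outgoing edge → L
10: can move to 4, which is L ⇒ W
2: can move to 4, which is L ⇒ W
7: moves to 2(W), 10(W); every one is W ⇒ L
1: can move to 4, which is L ⇒ W
9: can move to 7, which is L ⇒ W
8: can move to 7, which is L ⇒ W
5: can move to 7, which is L ⇒ W
3: can move to 4, which is L ⇒ W
6: moves to 3(W), 5(W), 9(W); every one is W ⇒ L
Every move from 6 reaches a W position, so the mover loses.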